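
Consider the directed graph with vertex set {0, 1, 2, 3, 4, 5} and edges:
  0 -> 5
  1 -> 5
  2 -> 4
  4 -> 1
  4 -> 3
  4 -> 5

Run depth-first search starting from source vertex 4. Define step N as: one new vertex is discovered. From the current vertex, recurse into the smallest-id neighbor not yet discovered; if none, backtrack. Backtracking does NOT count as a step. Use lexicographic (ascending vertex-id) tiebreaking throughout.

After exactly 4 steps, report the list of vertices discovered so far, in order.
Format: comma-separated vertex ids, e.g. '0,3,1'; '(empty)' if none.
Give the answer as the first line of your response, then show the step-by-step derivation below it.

4,1,5,3

step 1: discover 4; path=4; order=4
step 2: discover 1; path=4>1; order=4,1
step 3: discover 5; path=4>1>5; order=4,1,5
step 4: discover 3; path=4>3; order=4,1,5,3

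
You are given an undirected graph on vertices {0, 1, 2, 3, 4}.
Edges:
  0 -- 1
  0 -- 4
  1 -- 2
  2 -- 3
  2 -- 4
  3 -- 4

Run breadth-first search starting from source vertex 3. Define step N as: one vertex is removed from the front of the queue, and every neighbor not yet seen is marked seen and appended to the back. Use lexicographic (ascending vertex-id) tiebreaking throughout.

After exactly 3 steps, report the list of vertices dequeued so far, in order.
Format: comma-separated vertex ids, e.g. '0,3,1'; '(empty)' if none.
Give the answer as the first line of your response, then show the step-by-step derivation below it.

3,2,4

step 1: dequeue 3; queue=[2,4]; order=3
step 2: dequeue 2; queue=[4,1]; order=3,2
step 3: dequeue 4; queue=[1,0]; order=3,2,4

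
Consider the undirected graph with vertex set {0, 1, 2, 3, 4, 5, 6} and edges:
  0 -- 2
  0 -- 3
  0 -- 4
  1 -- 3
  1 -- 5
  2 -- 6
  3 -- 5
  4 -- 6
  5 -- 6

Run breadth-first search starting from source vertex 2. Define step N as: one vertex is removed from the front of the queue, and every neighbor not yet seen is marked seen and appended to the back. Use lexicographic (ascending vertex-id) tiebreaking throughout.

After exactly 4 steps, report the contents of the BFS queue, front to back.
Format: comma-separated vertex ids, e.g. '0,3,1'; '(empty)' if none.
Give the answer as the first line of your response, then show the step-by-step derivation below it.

4,5,1

step 1: dequeue 2; queue=[0,6]; order=2
step 2: dequeue 0; queue=[6,3,4]; order=2,0
step 3: dequeue 6; queue=[3,4,5]; order=2,0,6
step 4: dequeue 3; queue=[4,5,1]; order=2,0,6,3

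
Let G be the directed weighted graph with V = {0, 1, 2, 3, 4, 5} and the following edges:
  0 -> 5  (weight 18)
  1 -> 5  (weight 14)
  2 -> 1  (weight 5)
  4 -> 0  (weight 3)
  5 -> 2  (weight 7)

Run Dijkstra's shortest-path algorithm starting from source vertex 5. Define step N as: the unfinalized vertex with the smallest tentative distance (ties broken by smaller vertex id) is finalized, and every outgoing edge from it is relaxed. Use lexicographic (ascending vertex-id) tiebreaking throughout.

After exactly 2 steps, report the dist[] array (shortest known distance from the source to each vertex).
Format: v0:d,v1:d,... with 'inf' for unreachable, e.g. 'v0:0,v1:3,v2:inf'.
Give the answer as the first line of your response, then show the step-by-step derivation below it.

v0:inf,v1:12,v2:7,v3:inf,v4:inf,v5:0

step 1: dist = v0:inf,v1:inf,v2:7,v3:inf,v4:inf,v5:0
step 2: dist = v0:inf,v1:12,v2:7,v3:inf,v4:inf,v5:0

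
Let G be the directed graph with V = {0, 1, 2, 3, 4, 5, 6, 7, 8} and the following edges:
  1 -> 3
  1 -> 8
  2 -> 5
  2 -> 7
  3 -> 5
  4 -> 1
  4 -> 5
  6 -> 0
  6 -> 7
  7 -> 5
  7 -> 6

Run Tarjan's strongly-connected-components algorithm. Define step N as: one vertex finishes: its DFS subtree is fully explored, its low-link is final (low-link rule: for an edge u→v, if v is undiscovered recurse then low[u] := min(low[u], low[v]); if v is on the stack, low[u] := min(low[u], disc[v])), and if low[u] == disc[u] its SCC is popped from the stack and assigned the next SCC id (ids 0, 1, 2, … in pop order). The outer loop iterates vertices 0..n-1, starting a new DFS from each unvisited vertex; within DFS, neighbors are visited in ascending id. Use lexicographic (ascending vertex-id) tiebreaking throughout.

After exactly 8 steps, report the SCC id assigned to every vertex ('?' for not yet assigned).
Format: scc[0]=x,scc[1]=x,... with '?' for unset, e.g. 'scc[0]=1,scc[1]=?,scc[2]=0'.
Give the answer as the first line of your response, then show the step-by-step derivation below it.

scc[0]=0,scc[1]=4,scc[2]=6,scc[3]=2,scc[4]=?,scc[5]=1,scc[6]=5,scc[7]=5,scc[8]=3

step 1: low=(low[0]=0,low[1]=?,low[2]=?,low[3]=?,low[4]=?,low[5]=?,low[6]=?,low[7]=?,low[8]=?); scc=(scc[0]=0,scc[1]=?,scc[2]=?,scc[3]=?,scc[4]=?,scc[5]=?,scc[6]=?,scc[7]=?,scc[8]=?)
step 2: low=(low[0]=0,low[1]=1,low[2]=?,low[3]=2,low[4]=?,low[5]=3,low[6]=?,low[7]=?,low[8]=?); scc=(scc[0]=0,scc[1]=?,scc[2]=?,scc[3]=?,scc[4]=?,scc[5]=1,scc[6]=?,scc[7]=?,scc[8]=?)
step 3: low=(low[0]=0,low[1]=1,low[2]=?,low[3]=2,low[4]=?,low[5]=3,low[6]=?,low[7]=?,low[8]=?); scc=(scc[0]=0,scc[1]=?,scc[2]=?,scc[3]=2,scc[4]=?,scc[5]=1,scc[6]=?,scc[7]=?,scc[8]=?)
step 4: low=(low[0]=0,low[1]=1,low[2]=?,low[3]=2,low[4]=?,low[5]=3,low[6]=?,low[7]=?,low[8]=4); scc=(scc[0]=0,scc[1]=?,scc[2]=?,scc[3]=2,scc[4]=?,scc[5]=1,scc[6]=?,scc[7]=?,scc[8]=3)
step 5: low=(low[0]=0,low[1]=1,low[2]=?,low[3]=2,low[4]=?,low[5]=3,low[6]=?,low[7]=?,low[8]=4); scc=(scc[0]=0,scc[1]=4,scc[2]=?,scc[3]=2,scc[4]=?,scc[5]=1,scc[6]=?,scc[7]=?,scc[8]=3)
step 6: low=(low[0]=0,low[1]=1,low[2]=5,low[3]=2,low[4]=?,low[5]=3,low[6]=6,low[7]=6,low[8]=4); scc=(scc[0]=0,scc[1]=4,scc[2]=?,scc[3]=2,scc[4]=?,scc[5]=1,scc[6]=?,scc[7]=?,scc[8]=3)
step 7: low=(low[0]=0,low[1]=1,low[2]=5,low[3]=2,low[4]=?,low[5]=3,low[6]=6,low[7]=6,low[8]=4); scc=(scc[0]=0,scc[1]=4,scc[2]=?,scc[3]=2,scc[4]=?,scc[5]=1,scc[6]=5,scc[7]=5,scc[8]=3)
step 8: low=(low[0]=0,low[1]=1,low[2]=5,low[3]=2,low[4]=?,low[5]=3,low[6]=6,low[7]=6,low[8]=4); scc=(scc[0]=0,scc[1]=4,scc[2]=6,scc[3]=2,scc[4]=?,scc[5]=1,scc[6]=5,scc[7]=5,scc[8]=3)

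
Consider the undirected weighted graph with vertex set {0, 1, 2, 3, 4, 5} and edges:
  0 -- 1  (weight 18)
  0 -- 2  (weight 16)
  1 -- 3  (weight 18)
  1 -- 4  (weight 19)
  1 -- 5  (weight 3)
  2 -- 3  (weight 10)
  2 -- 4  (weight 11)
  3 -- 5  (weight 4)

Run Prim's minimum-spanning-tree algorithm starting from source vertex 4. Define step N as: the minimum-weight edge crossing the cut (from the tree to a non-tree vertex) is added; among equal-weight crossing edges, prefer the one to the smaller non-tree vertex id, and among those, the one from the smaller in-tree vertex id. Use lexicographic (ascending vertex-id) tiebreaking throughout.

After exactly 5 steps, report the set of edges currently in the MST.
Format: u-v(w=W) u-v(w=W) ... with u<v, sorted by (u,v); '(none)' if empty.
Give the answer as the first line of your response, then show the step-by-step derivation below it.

0-2(w=16) 1-5(w=3) 2-3(w=10) 2-4(w=11) 3-5(w=4)

step 1: add edge 2-4 (w=11); MST = {2-4(w=11)}
step 2: add edge 2-3 (w=10); MST = {2-3(w=10) 2-4(w=11)}
step 3: add edge 3-5 (w=4); MST = {2-3(w=10) 2-4(w=11) 3-5(w=4)}
step 4: add edge 1-5 (w=3); MST = {1-5(w=3) 2-3(w=10) 2-4(w=11) 3-5(w=4)}
step 5: add edge 0-2 (w=16); MST = {0-2(w=16) 1-5(w=3) 2-3(w=10) 2-4(w=11) 3-5(w=4)}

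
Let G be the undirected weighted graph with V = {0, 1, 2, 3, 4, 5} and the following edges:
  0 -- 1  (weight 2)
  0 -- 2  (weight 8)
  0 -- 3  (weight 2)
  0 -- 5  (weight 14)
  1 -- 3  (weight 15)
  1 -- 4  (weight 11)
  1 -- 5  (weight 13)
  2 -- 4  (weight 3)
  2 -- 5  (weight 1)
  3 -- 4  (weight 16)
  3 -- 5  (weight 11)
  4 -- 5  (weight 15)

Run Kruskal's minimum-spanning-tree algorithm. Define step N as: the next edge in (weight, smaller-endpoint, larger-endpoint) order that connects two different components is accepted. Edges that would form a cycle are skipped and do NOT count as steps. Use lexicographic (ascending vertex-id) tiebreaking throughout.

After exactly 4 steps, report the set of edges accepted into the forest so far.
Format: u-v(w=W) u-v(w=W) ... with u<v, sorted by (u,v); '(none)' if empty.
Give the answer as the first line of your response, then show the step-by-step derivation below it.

0-1(w=2) 0-3(w=2) 2-4(w=3) 2-5(w=1)

step 1: add edge 2-5 (w=1); MST = {2-5(w=1)}
step 2: add edge 0-1 (w=2); MST = {0-1(w=2) 2-5(w=1)}
step 3: add edge 0-3 (w=2); MST = {0-1(w=2) 0-3(w=2) 2-5(w=1)}
step 4: add edge 2-4 (w=3); MST = {0-1(w=2) 0-3(w=2) 2-4(w=3) 2-5(w=1)}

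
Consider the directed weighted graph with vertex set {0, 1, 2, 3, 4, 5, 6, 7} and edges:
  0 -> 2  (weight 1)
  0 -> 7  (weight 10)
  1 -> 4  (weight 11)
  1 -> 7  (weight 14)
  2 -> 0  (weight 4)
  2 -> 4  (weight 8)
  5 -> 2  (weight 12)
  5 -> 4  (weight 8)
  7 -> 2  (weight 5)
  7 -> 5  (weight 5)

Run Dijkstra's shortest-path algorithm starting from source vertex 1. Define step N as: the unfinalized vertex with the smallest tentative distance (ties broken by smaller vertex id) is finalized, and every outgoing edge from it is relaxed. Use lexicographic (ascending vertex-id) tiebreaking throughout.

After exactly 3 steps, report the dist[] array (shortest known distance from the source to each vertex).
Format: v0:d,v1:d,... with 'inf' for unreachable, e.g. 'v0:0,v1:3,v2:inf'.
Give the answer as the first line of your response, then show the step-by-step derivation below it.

v0:inf,v1:0,v2:19,v3:inf,v4:11,v5:19,v6:inf,v7:14

step 1: dist = v0:inf,v1:0,v2:inf,v3:inf,v4:11,v5:inf,v6:inf,v7:14
step 2: dist = v0:inf,v1:0,v2:inf,v3:inf,v4:11,v5:inf,v6:inf,v7:14
step 3: dist = v0:inf,v1:0,v2:19,v3:inf,v4:11,v5:19,v6:inf,v7:14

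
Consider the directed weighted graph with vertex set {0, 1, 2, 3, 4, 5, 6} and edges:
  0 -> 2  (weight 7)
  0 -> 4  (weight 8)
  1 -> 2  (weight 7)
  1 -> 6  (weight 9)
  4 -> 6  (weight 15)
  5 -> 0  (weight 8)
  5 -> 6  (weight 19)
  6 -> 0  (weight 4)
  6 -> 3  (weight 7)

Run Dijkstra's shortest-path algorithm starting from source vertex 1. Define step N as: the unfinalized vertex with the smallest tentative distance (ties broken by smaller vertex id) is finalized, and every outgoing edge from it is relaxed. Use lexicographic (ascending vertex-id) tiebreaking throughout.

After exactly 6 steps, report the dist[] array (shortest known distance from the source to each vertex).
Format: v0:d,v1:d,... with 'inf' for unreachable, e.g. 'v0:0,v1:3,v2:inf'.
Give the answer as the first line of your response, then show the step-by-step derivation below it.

v0:13,v1:0,v2:7,v3:16,v4:21,v5:inf,v6:9

step 1: dist = v0:inf,v1:0,v2:7,v3:inf,v4:inf,v5:inf,v6:9
step 2: dist = v0:inf,v1:0,v2:7,v3:inf,v4:inf,v5:inf,v6:9
step 3: dist = v0:13,v1:0,v2:7,v3:16,v4:inf,v5:inf,v6:9
step 4: dist = v0:13,v1:0,v2:7,v3:16,v4:21,v5:inf,v6:9
step 5: dist = v0:13,v1:0,v2:7,v3:16,v4:21,v5:inf,v6:9
step 6: dist = v0:13,v1:0,v2:7,v3:16,v4:21,v5:inf,v6:9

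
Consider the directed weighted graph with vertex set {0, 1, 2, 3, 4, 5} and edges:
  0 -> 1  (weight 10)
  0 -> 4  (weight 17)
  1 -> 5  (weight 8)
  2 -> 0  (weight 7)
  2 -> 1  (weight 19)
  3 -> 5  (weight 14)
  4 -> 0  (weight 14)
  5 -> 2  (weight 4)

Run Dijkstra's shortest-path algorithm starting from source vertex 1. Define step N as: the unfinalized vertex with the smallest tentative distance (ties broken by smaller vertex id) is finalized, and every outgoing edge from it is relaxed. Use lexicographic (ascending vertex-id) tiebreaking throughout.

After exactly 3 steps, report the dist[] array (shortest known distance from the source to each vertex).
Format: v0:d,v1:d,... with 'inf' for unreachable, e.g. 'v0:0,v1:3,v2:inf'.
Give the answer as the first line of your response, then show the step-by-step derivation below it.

v0:19,v1:0,v2:12,v3:inf,v4:inf,v5:8

step 1: dist = v0:inf,v1:0,v2:inf,v3:inf,v4:inf,v5:8
step 2: dist = v0:inf,v1:0,v2:12,v3:inf,v4:inf,v5:8
step 3: dist = v0:19,v1:0,v2:12,v3:inf,v4:inf,v5:8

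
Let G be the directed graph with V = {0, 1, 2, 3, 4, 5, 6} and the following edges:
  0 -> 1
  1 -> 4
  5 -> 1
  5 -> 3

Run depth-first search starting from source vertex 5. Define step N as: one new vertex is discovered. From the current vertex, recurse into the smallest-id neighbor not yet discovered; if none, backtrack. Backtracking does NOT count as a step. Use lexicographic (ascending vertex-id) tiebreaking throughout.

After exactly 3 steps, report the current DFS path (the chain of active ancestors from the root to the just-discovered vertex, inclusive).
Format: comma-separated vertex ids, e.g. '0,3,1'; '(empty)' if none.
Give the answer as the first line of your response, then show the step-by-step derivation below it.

5,1,4

step 1: discover 5; path=5; order=5
step 2: discover 1; path=5>1; order=5,1
step 3: discover 4; path=5>1>4; order=5,1,4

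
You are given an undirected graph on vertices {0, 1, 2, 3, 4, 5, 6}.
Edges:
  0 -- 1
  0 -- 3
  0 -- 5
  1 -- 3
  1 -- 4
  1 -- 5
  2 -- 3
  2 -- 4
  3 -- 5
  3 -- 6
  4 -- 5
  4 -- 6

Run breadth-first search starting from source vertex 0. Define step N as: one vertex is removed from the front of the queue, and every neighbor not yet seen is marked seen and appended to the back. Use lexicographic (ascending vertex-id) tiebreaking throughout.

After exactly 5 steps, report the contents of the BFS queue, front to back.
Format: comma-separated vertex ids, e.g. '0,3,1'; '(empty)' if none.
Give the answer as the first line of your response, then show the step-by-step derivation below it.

2,6

step 1: dequeue 0; queue=[1,3,5]; order=0
step 2: dequeue 1; queue=[3,5,4]; order=0,1
step 3: dequeue 3; queue=[5,4,2,6]; order=0,1,3
step 4: dequeue 5; queue=[4,2,6]; order=0,1,3,5
step 5: dequeue 4; queue=[2,6]; order=0,1,3,5,4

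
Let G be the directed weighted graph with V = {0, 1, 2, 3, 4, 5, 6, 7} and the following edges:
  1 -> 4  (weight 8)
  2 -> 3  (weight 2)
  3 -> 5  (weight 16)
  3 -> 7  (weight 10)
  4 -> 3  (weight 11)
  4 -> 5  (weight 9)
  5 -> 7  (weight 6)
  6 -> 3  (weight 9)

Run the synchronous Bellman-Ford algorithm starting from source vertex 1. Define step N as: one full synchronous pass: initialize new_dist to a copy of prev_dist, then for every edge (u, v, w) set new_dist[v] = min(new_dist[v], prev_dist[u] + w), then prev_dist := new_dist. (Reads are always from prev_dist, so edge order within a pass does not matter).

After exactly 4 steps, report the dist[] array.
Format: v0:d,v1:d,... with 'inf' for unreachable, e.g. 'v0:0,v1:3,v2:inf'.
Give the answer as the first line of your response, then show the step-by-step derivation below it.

v0:inf,v1:0,v2:inf,v3:19,v4:8,v5:17,v6:inf,v7:23

step 1: dist = v0:inf,v1:0,v2:inf,v3:inf,v4:8,v5:inf,v6:inf,v7:inf
step 2: dist = v0:inf,v1:0,v2:inf,v3:19,v4:8,v5:17,v6:inf,v7:inf
step 3: dist = v0:inf,v1:0,v2:inf,v3:19,v4:8,v5:17,v6:inf,v7:23
step 4: dist = v0:inf,v1:0,v2:inf,v3:19,v4:8,v5:17,v6:inf,v7:23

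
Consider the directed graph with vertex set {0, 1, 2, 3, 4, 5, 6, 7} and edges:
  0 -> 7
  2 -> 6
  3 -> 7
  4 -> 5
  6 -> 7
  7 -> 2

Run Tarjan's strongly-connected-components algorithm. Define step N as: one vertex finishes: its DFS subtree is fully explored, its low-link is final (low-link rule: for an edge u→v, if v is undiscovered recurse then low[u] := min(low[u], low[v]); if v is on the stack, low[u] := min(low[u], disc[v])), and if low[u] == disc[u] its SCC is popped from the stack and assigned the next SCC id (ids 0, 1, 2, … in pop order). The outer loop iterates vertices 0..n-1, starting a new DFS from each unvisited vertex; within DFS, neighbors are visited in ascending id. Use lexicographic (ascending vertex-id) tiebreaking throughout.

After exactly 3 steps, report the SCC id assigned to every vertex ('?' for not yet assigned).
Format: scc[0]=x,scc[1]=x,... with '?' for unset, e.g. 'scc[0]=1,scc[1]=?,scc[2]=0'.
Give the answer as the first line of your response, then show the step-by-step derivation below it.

scc[0]=?,scc[1]=?,scc[2]=0,scc[3]=?,scc[4]=?,scc[5]=?,scc[6]=0,scc[7]=0

step 1: low=(low[0]=0,low[1]=?,low[2]=2,low[3]=?,low[4]=?,low[5]=?,low[6]=1,low[7]=1); scc=(scc[0]=?,scc[1]=?,scc[2]=?,scc[3]=?,scc[4]=?,scc[5]=?,scc[6]=?,scc[7]=?)
step 2: low=(low[0]=0,low[1]=?,low[2]=1,low[3]=?,low[4]=?,low[5]=?,low[6]=1,low[7]=1); scc=(scc[0]=?,scc[1]=?,scc[2]=?,scc[3]=?,scc[4]=?,scc[5]=?,scc[6]=?,scc[7]=?)
step 3: low=(low[0]=0,low[1]=?,low[2]=1,low[3]=?,low[4]=?,low[5]=?,low[6]=1,low[7]=1); scc=(scc[0]=?,scc[1]=?,scc[2]=0,scc[3]=?,scc[4]=?,scc[5]=?,scc[6]=0,scc[7]=0)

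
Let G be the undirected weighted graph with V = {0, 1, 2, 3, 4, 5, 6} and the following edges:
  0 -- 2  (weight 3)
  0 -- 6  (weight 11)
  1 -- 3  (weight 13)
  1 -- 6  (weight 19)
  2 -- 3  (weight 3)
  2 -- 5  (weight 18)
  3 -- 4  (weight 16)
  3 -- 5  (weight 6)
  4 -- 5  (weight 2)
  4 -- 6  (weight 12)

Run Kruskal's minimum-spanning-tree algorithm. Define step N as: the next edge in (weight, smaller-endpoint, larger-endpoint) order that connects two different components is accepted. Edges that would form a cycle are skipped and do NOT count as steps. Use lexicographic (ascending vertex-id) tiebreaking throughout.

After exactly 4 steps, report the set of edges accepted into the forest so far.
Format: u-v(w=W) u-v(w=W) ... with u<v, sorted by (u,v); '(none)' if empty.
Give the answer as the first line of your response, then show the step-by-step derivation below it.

0-2(w=3) 2-3(w=3) 3-5(w=6) 4-5(w=2)

step 1: add edge 4-5 (w=2); MST = {4-5(w=2)}
step 2: add edge 0-2 (w=3); MST = {0-2(w=3) 4-5(w=2)}
step 3: add edge 2-3 (w=3); MST = {0-2(w=3) 2-3(w=3) 4-5(w=2)}
step 4: add edge 3-5 (w=6); MST = {0-2(w=3) 2-3(w=3) 3-5(w=6) 4-5(w=2)}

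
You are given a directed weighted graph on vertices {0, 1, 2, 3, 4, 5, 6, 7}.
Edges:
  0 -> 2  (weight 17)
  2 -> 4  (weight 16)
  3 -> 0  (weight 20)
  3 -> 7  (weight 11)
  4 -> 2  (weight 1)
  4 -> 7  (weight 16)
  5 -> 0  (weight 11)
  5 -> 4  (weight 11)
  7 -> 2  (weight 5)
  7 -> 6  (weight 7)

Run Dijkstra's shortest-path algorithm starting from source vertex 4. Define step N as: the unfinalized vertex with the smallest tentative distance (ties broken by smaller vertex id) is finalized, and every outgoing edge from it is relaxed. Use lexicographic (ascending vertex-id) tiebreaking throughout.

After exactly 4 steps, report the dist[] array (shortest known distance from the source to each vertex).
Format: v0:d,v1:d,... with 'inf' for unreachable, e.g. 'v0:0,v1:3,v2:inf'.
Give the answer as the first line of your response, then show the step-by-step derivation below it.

v0:inf,v1:inf,v2:1,v3:inf,v4:0,v5:inf,v6:23,v7:16

step 1: dist = v0:inf,v1:inf,v2:1,v3:inf,v4:0,v5:inf,v6:inf,v7:16
step 2: dist = v0:inf,v1:inf,v2:1,v3:inf,v4:0,v5:inf,v6:inf,v7:16
step 3: dist = v0:inf,v1:inf,v2:1,v3:inf,v4:0,v5:inf,v6:23,v7:16
step 4: dist = v0:inf,v1:inf,v2:1,v3:inf,v4:0,v5:inf,v6:23,v7:16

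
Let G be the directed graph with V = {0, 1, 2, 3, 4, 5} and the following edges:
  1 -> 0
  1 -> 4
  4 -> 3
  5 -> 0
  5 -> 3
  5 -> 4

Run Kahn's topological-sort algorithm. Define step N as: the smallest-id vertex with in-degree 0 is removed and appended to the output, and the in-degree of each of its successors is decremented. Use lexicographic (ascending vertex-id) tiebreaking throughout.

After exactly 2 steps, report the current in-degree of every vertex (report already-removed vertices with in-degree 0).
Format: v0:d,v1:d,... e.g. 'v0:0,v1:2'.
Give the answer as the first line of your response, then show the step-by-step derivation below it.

v0:1,v1:0,v2:0,v3:2,v4:1,v5:0

step 1: output 1; order=[1]; indeg=(1,0,0,2,1,0)
step 2: output 2; order=[1,2]; indeg=(1,0,0,2,1,0)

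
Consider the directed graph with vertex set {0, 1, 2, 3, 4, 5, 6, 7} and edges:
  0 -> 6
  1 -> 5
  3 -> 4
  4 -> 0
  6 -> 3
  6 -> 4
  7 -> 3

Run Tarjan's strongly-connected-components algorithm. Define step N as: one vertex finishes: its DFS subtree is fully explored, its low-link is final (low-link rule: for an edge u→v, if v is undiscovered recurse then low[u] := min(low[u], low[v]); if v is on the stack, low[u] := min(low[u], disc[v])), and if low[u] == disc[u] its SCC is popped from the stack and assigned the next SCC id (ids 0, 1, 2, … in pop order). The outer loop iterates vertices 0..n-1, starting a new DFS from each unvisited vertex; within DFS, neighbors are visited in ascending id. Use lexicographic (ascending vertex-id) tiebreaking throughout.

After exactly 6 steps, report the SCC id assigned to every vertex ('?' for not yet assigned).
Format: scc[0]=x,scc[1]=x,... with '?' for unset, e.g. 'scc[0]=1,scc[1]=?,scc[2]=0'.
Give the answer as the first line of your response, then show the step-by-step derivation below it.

scc[0]=0,scc[1]=2,scc[2]=?,scc[3]=0,scc[4]=0,scc[5]=1,scc[6]=0,scc[7]=?

step 1: low=(low[0]=0,low[1]=?,low[2]=?,low[3]=2,low[4]=0,low[5]=?,low[6]=1,low[7]=?); scc=(scc[0]=?,scc[1]=?,scc[2]=?,scc[3]=?,scc[4]=?,scc[5]=?,scc[6]=?,scc[7]=?)
step 2: low=(low[0]=0,low[1]=?,low[2]=?,low[3]=0,low[4]=0,low[5]=?,low[6]=1,low[7]=?); scc=(scc[0]=?,scc[1]=?,scc[2]=?,scc[3]=?,scc[4]=?,scc[5]=?,scc[6]=?,scc[7]=?)
step 3: low=(low[0]=0,low[1]=?,low[2]=?,low[3]=0,low[4]=0,low[5]=?,low[6]=0,low[7]=?); scc=(scc[0]=?,scc[1]=?,scc[2]=?,scc[3]=?,scc[4]=?,scc[5]=?,scc[6]=?,scc[7]=?)
step 4: low=(low[0]=0,low[1]=?,low[2]=?,low[3]=0,low[4]=0,low[5]=?,low[6]=0,low[7]=?); scc=(scc[0]=0,scc[1]=?,scc[2]=?,scc[3]=0,scc[4]=0,scc[5]=?,scc[6]=0,scc[7]=?)
step 5: low=(low[0]=0,low[1]=4,low[2]=?,low[3]=0,low[4]=0,low[5]=5,low[6]=0,low[7]=?); scc=(scc[0]=0,scc[1]=?,scc[2]=?,scc[3]=0,scc[4]=0,scc[5]=1,scc[6]=0,scc[7]=?)
step 6: low=(low[0]=0,low[1]=4,low[2]=?,low[3]=0,low[4]=0,low[5]=5,low[6]=0,low[7]=?); scc=(scc[0]=0,scc[1]=2,scc[2]=?,scc[3]=0,scc[4]=0,scc[5]=1,scc[6]=0,scc[7]=?)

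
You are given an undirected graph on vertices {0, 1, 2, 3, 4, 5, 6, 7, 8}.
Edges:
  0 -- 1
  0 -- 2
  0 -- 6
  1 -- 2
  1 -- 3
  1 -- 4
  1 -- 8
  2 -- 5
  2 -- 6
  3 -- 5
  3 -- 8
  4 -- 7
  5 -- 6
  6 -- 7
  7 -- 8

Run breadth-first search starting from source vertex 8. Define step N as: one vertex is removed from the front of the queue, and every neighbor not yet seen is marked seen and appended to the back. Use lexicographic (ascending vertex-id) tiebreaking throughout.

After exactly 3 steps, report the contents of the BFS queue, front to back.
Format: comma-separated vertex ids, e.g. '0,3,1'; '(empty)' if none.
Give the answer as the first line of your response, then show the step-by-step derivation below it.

7,0,2,4,5

step 1: dequeue 8; queue=[1,3,7]; order=8
step 2: dequeue 1; queue=[3,7,0,2,4]; order=8,1
step 3: dequeue 3; queue=[7,0,2,4,5]; order=8,1,3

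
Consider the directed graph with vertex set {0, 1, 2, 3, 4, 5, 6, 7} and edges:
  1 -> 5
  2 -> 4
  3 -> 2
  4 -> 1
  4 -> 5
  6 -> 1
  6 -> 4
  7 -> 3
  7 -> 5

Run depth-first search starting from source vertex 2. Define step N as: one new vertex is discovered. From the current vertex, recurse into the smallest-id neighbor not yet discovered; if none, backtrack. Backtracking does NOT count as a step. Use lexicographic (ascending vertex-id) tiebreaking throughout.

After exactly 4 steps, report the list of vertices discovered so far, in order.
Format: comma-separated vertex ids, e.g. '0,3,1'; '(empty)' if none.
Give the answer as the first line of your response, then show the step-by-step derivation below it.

2,4,1,5

step 1: discover 2; path=2; order=2
step 2: discover 4; path=2>4; order=2,4
step 3: discover 1; path=2>4>1; order=2,4,1
step 4: discover 5; path=2>4>1>5; order=2,4,1,5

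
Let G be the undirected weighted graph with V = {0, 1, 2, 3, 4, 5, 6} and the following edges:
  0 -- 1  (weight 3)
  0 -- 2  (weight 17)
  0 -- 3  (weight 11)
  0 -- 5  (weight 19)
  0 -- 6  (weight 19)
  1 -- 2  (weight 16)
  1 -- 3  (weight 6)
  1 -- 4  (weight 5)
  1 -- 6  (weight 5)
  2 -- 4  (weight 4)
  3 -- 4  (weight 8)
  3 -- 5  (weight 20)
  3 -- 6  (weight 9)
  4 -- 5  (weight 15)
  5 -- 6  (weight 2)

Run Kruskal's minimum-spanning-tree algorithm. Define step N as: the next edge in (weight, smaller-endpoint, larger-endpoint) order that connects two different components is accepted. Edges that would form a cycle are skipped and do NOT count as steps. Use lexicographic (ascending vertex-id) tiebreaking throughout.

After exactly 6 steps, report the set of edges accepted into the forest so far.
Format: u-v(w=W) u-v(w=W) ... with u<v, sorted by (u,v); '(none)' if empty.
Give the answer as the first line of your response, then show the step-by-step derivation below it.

0-1(w=3) 1-3(w=6) 1-4(w=5) 1-6(w=5) 2-4(w=4) 5-6(w=2)

step 1: add edge 5-6 (w=2); MST = {5-6(w=2)}
step 2: add edge 0-1 (w=3); MST = {0-1(w=3) 5-6(w=2)}
step 3: add edge 2-4 (w=4); MST = {0-1(w=3) 2-4(w=4) 5-6(w=2)}
step 4: add edge 1-4 (w=5); MST = {0-1(w=3) 1-4(w=5) 2-4(w=4) 5-6(w=2)}
step 5: add edge 1-6 (w=5); MST = {0-1(w=3) 1-4(w=5) 1-6(w=5) 2-4(w=4) 5-6(w=2)}
step 6: add edge 1-3 (w=6); MST = {0-1(w=3) 1-3(w=6) 1-4(w=5) 1-6(w=5) 2-4(w=4) 5-6(w=2)}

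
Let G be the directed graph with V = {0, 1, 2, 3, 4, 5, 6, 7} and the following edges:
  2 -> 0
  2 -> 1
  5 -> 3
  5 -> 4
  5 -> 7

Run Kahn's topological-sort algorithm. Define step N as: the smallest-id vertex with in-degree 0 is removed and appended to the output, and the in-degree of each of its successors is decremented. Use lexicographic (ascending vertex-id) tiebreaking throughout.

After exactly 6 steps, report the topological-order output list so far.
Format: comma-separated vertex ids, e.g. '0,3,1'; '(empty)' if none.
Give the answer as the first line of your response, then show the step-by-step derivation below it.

2,0,1,5,3,4

step 1: output 2; order=[2]; indeg=(0,0,0,1,1,0,0,1)
step 2: output 0; order=[2,0]; indeg=(0,0,0,1,1,0,0,1)
step 3: output 1; order=[2,0,1]; indeg=(0,0,0,1,1,0,0,1)
step 4: output 5; order=[2,0,1,5]; indeg=(0,0,0,0,0,0,0,0)
step 5: output 3; order=[2,0,1,5,3]; indeg=(0,0,0,0,0,0,0,0)
step 6: output 4; order=[2,0,1,5,3,4]; indeg=(0,0,0,0,0,0,0,0)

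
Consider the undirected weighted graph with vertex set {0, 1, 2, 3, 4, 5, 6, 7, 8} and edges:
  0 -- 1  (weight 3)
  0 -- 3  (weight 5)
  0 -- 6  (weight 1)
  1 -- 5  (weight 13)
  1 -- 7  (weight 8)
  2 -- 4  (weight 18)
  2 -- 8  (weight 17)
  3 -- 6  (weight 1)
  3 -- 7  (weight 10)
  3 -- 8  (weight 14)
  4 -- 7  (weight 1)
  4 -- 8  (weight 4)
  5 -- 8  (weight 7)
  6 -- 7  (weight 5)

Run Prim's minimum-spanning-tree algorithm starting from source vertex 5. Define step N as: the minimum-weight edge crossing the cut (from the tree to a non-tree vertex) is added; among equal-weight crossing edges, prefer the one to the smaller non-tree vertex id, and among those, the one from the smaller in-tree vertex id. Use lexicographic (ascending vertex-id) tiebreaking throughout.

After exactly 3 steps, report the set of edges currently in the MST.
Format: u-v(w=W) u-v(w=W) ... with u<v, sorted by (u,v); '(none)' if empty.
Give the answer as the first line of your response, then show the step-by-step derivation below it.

4-7(w=1) 4-8(w=4) 5-8(w=7)

step 1: add edge 5-8 (w=7); MST = {5-8(w=7)}
step 2: add edge 4-8 (w=4); MST = {4-8(w=4) 5-8(w=7)}
step 3: add edge 4-7 (w=1); MST = {4-7(w=1) 4-8(w=4) 5-8(w=7)}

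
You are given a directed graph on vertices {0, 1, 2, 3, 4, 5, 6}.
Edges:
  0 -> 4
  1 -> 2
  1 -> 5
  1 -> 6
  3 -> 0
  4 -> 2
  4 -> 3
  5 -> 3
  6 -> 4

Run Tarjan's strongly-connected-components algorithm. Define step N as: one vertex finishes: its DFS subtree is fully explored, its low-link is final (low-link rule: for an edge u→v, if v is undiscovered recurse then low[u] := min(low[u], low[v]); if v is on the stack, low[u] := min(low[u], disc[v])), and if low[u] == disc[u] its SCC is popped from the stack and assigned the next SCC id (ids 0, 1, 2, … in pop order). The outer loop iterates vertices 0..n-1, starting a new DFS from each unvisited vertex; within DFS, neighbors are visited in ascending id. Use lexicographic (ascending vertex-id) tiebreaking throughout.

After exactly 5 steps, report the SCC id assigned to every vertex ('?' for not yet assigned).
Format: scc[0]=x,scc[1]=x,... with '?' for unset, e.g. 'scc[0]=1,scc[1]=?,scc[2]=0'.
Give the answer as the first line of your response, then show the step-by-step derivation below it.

scc[0]=1,scc[1]=?,scc[2]=0,scc[3]=1,scc[4]=1,scc[5]=2,scc[6]=?

step 1: low=(low[0]=0,low[1]=?,low[2]=2,low[3]=?,low[4]=1,low[5]=?,low[6]=?); scc=(scc[0]=?,scc[1]=?,scc[2]=0,scc[3]=?,scc[4]=?,scc[5]=?,scc[6]=?)
step 2: low=(low[0]=0,low[1]=?,low[2]=2,low[3]=0,low[4]=1,low[5]=?,low[6]=?); scc=(scc[0]=?,scc[1]=?,scc[2]=0,scc[3]=?,scc[4]=?,scc[5]=?,scc[6]=?)
step 3: low=(low[0]=0,low[1]=?,low[2]=2,low[3]=0,low[4]=0,low[5]=?,low[6]=?); scc=(scc[0]=?,scc[1]=?,scc[2]=0,scc[3]=?,scc[4]=?,scc[5]=?,scc[6]=?)
step 4: low=(low[0]=0,low[1]=?,low[2]=2,low[3]=0,low[4]=0,low[5]=?,low[6]=?); scc=(scc[0]=1,scc[1]=?,scc[2]=0,scc[3]=1,scc[4]=1,scc[5]=?,scc[6]=?)
step 5: low=(low[0]=0,low[1]=4,low[2]=2,low[3]=0,low[4]=0,low[5]=5,low[6]=?); scc=(scc[0]=1,scc[1]=?,scc[2]=0,scc[3]=1,scc[4]=1,scc[5]=2,scc[6]=?)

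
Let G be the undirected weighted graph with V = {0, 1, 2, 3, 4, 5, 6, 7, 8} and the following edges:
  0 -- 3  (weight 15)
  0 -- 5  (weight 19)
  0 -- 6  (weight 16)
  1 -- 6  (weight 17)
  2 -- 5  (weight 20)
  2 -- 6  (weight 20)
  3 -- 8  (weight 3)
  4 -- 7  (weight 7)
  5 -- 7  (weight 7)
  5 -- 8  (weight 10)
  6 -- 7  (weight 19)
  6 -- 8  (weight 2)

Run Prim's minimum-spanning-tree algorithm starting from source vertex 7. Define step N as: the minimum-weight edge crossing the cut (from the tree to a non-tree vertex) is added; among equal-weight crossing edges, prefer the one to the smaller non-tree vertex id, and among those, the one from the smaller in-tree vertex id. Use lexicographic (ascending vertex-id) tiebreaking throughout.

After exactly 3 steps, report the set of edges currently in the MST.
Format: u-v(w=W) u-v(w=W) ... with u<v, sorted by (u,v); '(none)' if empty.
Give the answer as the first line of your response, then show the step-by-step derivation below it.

4-7(w=7) 5-7(w=7) 5-8(w=10)

step 1: add edge 4-7 (w=7); MST = {4-7(w=7)}
step 2: add edge 5-7 (w=7); MST = {4-7(w=7) 5-7(w=7)}
step 3: add edge 5-8 (w=10); MST = {4-7(w=7) 5-7(w=7) 5-8(w=10)}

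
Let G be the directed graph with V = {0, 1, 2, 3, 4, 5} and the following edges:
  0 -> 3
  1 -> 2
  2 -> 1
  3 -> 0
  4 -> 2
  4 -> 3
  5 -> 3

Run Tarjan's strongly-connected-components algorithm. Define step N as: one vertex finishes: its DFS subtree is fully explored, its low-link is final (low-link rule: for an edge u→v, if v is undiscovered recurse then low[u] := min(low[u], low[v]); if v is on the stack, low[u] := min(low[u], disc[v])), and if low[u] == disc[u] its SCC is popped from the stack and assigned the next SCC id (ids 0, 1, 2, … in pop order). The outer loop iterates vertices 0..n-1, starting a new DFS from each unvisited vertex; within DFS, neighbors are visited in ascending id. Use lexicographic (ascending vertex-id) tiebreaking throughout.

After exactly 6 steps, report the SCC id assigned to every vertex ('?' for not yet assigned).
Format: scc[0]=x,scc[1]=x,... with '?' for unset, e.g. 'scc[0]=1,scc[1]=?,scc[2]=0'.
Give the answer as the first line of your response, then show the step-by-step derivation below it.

scc[0]=0,scc[1]=1,scc[2]=1,scc[3]=0,scc[4]=2,scc[5]=3

step 1: low=(low[0]=0,low[1]=?,low[2]=?,low[3]=0,low[4]=?,low[5]=?); scc=(scc[0]=?,scc[1]=?,scc[2]=?,scc[3]=?,scc[4]=?,scc[5]=?)
step 2: low=(low[0]=0,low[1]=?,low[2]=?,low[3]=0,low[4]=?,low[5]=?); scc=(scc[0]=0,scc[1]=?,scc[2]=?,scc[3]=0,scc[4]=?,scc[5]=?)
step 3: low=(low[0]=0,low[1]=2,low[2]=2,low[3]=0,low[4]=?,low[5]=?); scc=(scc[0]=0,scc[1]=?,scc[2]=?,scc[3]=0,scc[4]=?,scc[5]=?)
step 4: low=(low[0]=0,low[1]=2,low[2]=2,low[3]=0,low[4]=?,low[5]=?); scc=(scc[0]=0,scc[1]=1,scc[2]=1,scc[3]=0,scc[4]=?,scc[5]=?)
step 5: low=(low[0]=0,low[1]=2,low[2]=2,low[3]=0,low[4]=4,low[5]=?); scc=(scc[0]=0,scc[1]=1,scc[2]=1,scc[3]=0,scc[4]=2,scc[5]=?)
step 6: low=(low[0]=0,low[1]=2,low[2]=2,low[3]=0,low[4]=4,low[5]=5); scc=(scc[0]=0,scc[1]=1,scc[2]=1,scc[3]=0,scc[4]=2,scc[5]=3)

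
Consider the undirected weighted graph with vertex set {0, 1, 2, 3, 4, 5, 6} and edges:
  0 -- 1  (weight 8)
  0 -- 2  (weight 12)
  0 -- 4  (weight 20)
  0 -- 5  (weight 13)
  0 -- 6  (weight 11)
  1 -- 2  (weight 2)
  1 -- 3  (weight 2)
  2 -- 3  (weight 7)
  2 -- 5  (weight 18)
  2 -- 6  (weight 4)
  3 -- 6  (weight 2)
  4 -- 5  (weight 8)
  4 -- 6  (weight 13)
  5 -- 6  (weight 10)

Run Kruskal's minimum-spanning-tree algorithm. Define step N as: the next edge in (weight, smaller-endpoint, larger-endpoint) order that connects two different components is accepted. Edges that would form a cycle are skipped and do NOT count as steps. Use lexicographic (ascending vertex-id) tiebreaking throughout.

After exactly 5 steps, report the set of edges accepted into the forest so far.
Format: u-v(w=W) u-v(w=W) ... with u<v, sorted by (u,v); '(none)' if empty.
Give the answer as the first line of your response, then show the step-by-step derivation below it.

0-1(w=8) 1-2(w=2) 1-3(w=2) 3-6(w=2) 4-5(w=8)

step 1: add edge 1-2 (w=2); MST = {1-2(w=2)}
step 2: add edge 1-3 (w=2); MST = {1-2(w=2) 1-3(w=2)}
step 3: add edge 3-6 (w=2); MST = {1-2(w=2) 1-3(w=2) 3-6(w=2)}
step 4: add edge 0-1 (w=8); MST = {0-1(w=8) 1-2(w=2) 1-3(w=2) 3-6(w=2)}
step 5: add edge 4-5 (w=8); MST = {0-1(w=8) 1-2(w=2) 1-3(w=2) 3-6(w=2) 4-5(w=8)}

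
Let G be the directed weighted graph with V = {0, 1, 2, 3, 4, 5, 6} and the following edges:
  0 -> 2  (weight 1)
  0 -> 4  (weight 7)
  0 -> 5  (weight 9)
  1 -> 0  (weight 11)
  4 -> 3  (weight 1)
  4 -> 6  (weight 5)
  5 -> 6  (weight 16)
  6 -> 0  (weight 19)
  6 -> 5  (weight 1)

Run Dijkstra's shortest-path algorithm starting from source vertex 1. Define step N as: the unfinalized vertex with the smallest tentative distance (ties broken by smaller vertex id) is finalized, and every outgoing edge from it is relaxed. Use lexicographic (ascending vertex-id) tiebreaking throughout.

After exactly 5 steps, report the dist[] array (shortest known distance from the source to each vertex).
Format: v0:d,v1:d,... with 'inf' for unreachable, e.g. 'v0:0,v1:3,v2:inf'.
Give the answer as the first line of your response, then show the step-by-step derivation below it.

v0:11,v1:0,v2:12,v3:19,v4:18,v5:20,v6:23

step 1: dist = v0:11,v1:0,v2:inf,v3:inf,v4:inf,v5:inf,v6:inf
step 2: dist = v0:11,v1:0,v2:12,v3:inf,v4:18,v5:20,v6:inf
step 3: dist = v0:11,v1:0,v2:12,v3:inf,v4:18,v5:20,v6:inf
step 4: dist = v0:11,v1:0,v2:12,v3:19,v4:18,v5:20,v6:23
step 5: dist = v0:11,v1:0,v2:12,v3:19,v4:18,v5:20,v6:23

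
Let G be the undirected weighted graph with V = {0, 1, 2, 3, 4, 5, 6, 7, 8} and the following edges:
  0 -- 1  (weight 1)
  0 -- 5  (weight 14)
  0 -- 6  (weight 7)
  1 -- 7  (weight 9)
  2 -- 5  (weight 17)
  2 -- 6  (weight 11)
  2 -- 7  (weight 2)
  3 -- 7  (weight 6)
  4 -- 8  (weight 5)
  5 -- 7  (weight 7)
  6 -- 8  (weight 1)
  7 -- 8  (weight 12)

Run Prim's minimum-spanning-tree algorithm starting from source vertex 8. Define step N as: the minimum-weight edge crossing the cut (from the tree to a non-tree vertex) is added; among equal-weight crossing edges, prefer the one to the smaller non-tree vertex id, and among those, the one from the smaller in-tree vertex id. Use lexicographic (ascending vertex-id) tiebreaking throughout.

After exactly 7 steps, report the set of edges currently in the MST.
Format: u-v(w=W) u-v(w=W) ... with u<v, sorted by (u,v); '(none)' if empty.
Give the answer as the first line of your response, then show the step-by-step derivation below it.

0-1(w=1) 0-6(w=7) 1-7(w=9) 2-7(w=2) 3-7(w=6) 4-8(w=5) 6-8(w=1)

step 1: add edge 6-8 (w=1); MST = {6-8(w=1)}
step 2: add edge 4-8 (w=5); MST = {4-8(w=5) 6-8(w=1)}
step 3: add edge 0-6 (w=7); MST = {0-6(w=7) 4-8(w=5) 6-8(w=1)}
step 4: add edge 0-1 (w=1); MST = {0-1(w=1) 0-6(w=7) 4-8(w=5) 6-8(w=1)}
step 5: add edge 1-7 (w=9); MST = {0-1(w=1) 0-6(w=7) 1-7(w=9) 4-8(w=5) 6-8(w=1)}
step 6: add edge 2-7 (w=2); MST = {0-1(w=1) 0-6(w=7) 1-7(w=9) 2-7(w=2) 4-8(w=5) 6-8(w=1)}
step 7: add edge 3-7 (w=6); MST = {0-1(w=1) 0-6(w=7) 1-7(w=9) 2-7(w=2) 3-7(w=6) 4-8(w=5) 6-8(w=1)}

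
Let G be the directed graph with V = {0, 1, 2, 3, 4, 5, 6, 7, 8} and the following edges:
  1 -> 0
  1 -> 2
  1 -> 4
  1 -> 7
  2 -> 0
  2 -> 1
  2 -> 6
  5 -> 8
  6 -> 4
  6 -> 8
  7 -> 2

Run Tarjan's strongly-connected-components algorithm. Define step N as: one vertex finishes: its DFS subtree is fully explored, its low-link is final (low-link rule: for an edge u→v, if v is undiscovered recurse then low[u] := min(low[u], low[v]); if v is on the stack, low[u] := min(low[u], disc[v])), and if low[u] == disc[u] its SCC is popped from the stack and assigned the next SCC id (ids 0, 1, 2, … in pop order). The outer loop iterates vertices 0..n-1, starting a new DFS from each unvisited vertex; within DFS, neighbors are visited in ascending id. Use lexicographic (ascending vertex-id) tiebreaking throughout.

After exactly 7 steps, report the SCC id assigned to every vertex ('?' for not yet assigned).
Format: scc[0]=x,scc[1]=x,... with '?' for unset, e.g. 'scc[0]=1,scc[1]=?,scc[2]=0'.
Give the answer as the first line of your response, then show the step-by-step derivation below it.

scc[0]=0,scc[1]=4,scc[2]=4,scc[3]=?,scc[4]=1,scc[5]=?,scc[6]=3,scc[7]=4,scc[8]=2

step 1: low=(low[0]=0,low[1]=?,low[2]=?,low[3]=?,low[4]=?,low[5]=?,low[6]=?,low[7]=?,low[8]=?); scc=(scc[0]=0,scc[1]=?,scc[2]=?,scc[3]=?,scc[4]=?,scc[5]=?,scc[6]=?,scc[7]=?,scc[8]=?)
step 2: low=(low[0]=0,low[1]=1,low[2]=1,low[3]=?,low[4]=4,low[5]=?,low[6]=3,low[7]=?,low[8]=?); scc=(scc[0]=0,scc[1]=?,scc[2]=?,scc[3]=?,scc[4]=1,scc[5]=?,scc[6]=?,scc[7]=?,scc[8]=?)
step 3: low=(low[0]=0,low[1]=1,low[2]=1,low[3]=?,low[4]=4,low[5]=?,low[6]=3,low[7]=?,low[8]=5); scc=(scc[0]=0,scc[1]=?,scc[2]=?,scc[3]=?,scc[4]=1,scc[5]=?,scc[6]=?,scc[7]=?,scc[8]=2)
step 4: low=(low[0]=0,low[1]=1,low[2]=1,low[3]=?,low[4]=4,low[5]=?,low[6]=3,low[7]=?,low[8]=5); scc=(scc[0]=0,scc[1]=?,scc[2]=?,scc[3]=?,scc[4]=1,scc[5]=?,scc[6]=3,scc[7]=?,scc[8]=2)
step 5: low=(low[0]=0,low[1]=1,low[2]=1,low[3]=?,low[4]=4,low[5]=?,low[6]=3,low[7]=?,low[8]=5); scc=(scc[0]=0,scc[1]=?,scc[2]=?,scc[3]=?,scc[4]=1,scc[5]=?,scc[6]=3,scc[7]=?,scc[8]=2)
step 6: low=(low[0]=0,low[1]=1,low[2]=1,low[3]=?,low[4]=4,low[5]=?,low[6]=3,low[7]=2,low[8]=5); scc=(scc[0]=0,scc[1]=?,scc[2]=?,scc[3]=?,scc[4]=1,scc[5]=?,scc[6]=3,scc[7]=?,scc[8]=2)
step 7: low=(low[0]=0,low[1]=1,low[2]=1,low[3]=?,low[4]=4,low[5]=?,low[6]=3,low[7]=2,low[8]=5); scc=(scc[0]=0,scc[1]=4,scc[2]=4,scc[3]=?,scc[4]=1,scc[5]=?,scc[6]=3,scc[7]=4,scc[8]=2)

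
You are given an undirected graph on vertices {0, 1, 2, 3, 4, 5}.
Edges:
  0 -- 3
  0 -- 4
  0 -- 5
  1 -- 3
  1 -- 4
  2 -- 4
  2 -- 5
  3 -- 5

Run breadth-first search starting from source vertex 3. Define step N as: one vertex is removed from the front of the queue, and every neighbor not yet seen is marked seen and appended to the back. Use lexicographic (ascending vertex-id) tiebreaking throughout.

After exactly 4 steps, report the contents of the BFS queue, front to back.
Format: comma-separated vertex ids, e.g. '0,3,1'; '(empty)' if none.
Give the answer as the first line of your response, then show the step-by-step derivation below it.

4,2

step 1: dequeue 3; queue=[0,1,5]; order=3
step 2: dequeue 0; queue=[1,5,4]; order=3,0
step 3: dequeue 1; queue=[5,4]; order=3,0,1
step 4: dequeue 5; queue=[4,2]; order=3,0,1,5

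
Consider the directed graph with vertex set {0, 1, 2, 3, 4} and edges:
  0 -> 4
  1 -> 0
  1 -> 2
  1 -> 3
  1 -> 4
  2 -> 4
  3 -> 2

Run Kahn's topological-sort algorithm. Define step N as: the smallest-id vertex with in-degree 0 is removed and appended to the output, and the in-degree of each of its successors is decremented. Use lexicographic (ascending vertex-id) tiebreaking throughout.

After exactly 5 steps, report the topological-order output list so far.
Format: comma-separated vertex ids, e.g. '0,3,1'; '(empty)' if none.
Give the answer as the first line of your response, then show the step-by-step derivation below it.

1,0,3,2,4

step 1: output 1; order=[1]; indeg=(0,0,1,0,2)
step 2: output 0; order=[1,0]; indeg=(0,0,1,0,1)
step 3: output 3; order=[1,0,3]; indeg=(0,0,0,0,1)
step 4: output 2; order=[1,0,3,2]; indeg=(0,0,0,0,0)
step 5: output 4; order=[1,0,3,2,4]; indeg=(0,0,0,0,0)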